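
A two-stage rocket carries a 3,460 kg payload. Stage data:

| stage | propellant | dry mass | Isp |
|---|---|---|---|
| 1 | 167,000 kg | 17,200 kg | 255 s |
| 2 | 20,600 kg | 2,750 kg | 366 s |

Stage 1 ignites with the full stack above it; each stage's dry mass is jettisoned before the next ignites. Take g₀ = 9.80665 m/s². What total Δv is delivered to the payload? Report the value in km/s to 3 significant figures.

Ignition mass of stage 1 = 167,000+17,200 + 20,600+2,750 + 3,460 = 211,010 kg.
Stage 1: m₀ = 211,010 kg, m_f = 211,010 − 167,000 = 44,010 kg; Δv = 255×9.80665×ln(4.795) = 2500.7×1.5675 ≈ 3920 m/s.
Stage 2: m₀ = 26,810 kg, m_f = 26,810 − 20,600 = 6,210 kg; Δv = 366×9.80665×ln(4.317) = 3589.2×1.4626 ≈ 5250 m/s.
Total Δv = 3920 + 5250 = 9170 m/s.

Δv ≈ 9.17 km/s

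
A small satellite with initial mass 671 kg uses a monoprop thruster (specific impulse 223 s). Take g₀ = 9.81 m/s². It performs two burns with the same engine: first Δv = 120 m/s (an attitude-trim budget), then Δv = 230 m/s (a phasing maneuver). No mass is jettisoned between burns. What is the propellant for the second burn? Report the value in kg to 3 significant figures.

v_e = Isp · g₀ = 223 × 9.81 = 2187.6 m/s.
After the first burn: m = 671 × exp(−120/2187.6) = 671 × 0.94662 = 635.182 kg.
After the second burn: m = 635.182 × exp(−230/2187.6) = 635.182 × 0.90020 = 571.791 kg.
Second-burn propellant = 635.182 − 571.791 = 63.391 kg.

propellant for the second burn ≈ 63.4 kg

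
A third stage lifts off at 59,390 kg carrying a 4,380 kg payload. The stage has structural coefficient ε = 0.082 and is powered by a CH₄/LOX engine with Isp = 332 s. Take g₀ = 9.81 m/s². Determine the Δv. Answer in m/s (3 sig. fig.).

Δv ≈ 6190 m/s

Stage wet mass = m₀ − payload = 59,390 − 4,380 = 55,010 kg.
Stage dry mass = ε × stage wet mass = 0.082 × 55,010 = 4,510.82 kg.
Burnout mass m_f = stage dry + payload = 4,510.82 + 4,380 = 8,890.82 kg.
v_e = Isp · g₀ = 332 × 9.81 = 3256.9 m/s.
Using Δv = v_e ln(m₀/m_f): Δv = v_e · ln(59,390/8,890.82) = 3256.9 × ln(6.68) = 3256.9 × 1.8991 ≈ 6185 m/s.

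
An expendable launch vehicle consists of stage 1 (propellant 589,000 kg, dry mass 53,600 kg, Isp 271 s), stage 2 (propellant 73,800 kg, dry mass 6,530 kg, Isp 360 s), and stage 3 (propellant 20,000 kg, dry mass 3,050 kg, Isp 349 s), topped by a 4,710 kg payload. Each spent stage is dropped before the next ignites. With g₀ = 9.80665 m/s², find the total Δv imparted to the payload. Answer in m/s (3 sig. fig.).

Δv ≈ 12500 m/s

Ignition mass of stage 1 = 589,000+53,600 + 73,800+6,530 + 20,000+3,050 + 4,710 = 750,690 kg.
Stage 1: m₀ = 750,690 kg, m_f = 750,690 − 589,000 = 161,690 kg; Δv = 271×9.80665×ln(4.643) = 2657.6×1.5353 ≈ 4080 m/s.
Stage 2: m₀ = 108,090 kg, m_f = 108,090 − 73,800 = 34,290 kg; Δv = 360×9.80665×ln(3.152) = 3530.4×1.1481 ≈ 4053 m/s.
Stage 3: m₀ = 27,760 kg, m_f = 27,760 − 20,000 = 7,760 kg; Δv = 349×9.80665×ln(3.577) = 3422.5×1.2746 ≈ 4362 m/s.
Total Δv = 4080 + 4053 + 4362 = 12495 m/s.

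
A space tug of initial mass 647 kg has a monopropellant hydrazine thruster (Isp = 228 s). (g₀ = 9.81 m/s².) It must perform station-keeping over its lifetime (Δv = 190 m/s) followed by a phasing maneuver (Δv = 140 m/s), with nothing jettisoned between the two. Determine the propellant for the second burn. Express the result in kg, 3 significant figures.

propellant for the second burn ≈ 36.1 kg

v_e = Isp · g₀ = 228 × 9.81 = 2236.7 m/s.
After the first burn: m = 647 × exp(−190/2236.7) = 647 × 0.91856 = 594.308 kg.
After the second burn: m = 594.308 × exp(−140/2236.7) = 594.308 × 0.93933 = 558.251 kg.
Second-burn propellant = 594.308 − 558.251 = 36.057 kg.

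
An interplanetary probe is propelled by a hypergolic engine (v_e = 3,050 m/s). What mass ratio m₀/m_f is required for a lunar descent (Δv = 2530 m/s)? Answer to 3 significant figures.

mass ratio ≈ 2.29

By the Tsiolkovsky rocket equation, m₀/m_f = exp(Δv / v_e) = exp(2530 / 3050.0) = exp(0.8295) = 2.2922.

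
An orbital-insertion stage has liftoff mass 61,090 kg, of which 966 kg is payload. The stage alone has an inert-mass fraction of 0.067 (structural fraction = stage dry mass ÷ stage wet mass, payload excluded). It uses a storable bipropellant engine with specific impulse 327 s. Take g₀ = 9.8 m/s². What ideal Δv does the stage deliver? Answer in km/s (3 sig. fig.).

Stage wet mass = m₀ − payload = 61,090 − 966 = 60,124 kg.
Stage dry mass = ε × stage wet mass = 0.067 × 60,124 = 4,028.31 kg.
Burnout mass m_f = stage dry + payload = 4,028.31 + 966 = 4,994.31 kg.
v_e = Isp · g₀ = 327 × 9.8 = 3204.6 m/s.
Rocket equation: Δv = v_e · ln(61,090/4,994.31) = 3204.6 × ln(12.23) = 3204.6 × 2.5040 ≈ 8024 m/s.

Δv ≈ 8.02 km/s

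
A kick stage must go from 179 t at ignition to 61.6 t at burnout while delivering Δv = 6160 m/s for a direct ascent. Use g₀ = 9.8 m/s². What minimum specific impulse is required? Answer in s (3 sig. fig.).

Isp ≈ 589 s

ln(m₀/m_f) = ln(179000/61600) = ln(2.906) = 1.0667.
v_e = Δv / ln(m₀/m_f) = 6160 / 1.0667 = 5774.7 m/s.
Isp = v_e / g₀ = 5774.7 / 9.8 = 589.3 s.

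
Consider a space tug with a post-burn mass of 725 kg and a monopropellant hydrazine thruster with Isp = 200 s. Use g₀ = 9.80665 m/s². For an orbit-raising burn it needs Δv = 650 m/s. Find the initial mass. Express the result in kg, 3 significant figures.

initial mass ≈ 1010 kg

v_e = Isp · g₀ = 200 × 9.80665 = 1961.3 m/s.
Using Δv = v_e ln(m₀/m_f): m₀/m_f = exp(Δv / v_e) = exp(650 / 1961.3) = exp(0.3314) = 1.3929.
m₀ = m_f × 1.3929 = 725 × 1.3929 = 1,009.85 kg.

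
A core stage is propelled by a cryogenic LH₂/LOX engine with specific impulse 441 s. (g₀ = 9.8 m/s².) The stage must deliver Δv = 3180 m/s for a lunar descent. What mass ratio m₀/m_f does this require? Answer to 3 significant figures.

mass ratio ≈ 2.09

v_e = Isp · g₀ = 441 × 9.8 = 4321.8 m/s.
m₀/m_f = exp(Δv / v_e) = exp(3180 / 4321.8) = exp(0.7358) = 2.0872.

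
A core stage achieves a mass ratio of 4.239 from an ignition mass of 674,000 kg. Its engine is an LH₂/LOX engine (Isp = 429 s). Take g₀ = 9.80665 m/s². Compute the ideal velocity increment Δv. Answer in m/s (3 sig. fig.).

Δv ≈ 6080 m/s

v_e = Isp · g₀ = 429 × 9.80665 = 4207.1 m/s.
Δv = v_e · ln(4.239) = 4207.1 × 1.4443 ≈ 6076.4 m/s.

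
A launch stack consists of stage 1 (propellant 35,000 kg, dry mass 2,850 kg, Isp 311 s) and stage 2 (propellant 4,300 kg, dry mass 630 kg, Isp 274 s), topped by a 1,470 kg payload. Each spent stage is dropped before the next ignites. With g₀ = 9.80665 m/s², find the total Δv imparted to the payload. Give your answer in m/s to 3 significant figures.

Ignition mass of stage 1 = 35,000+2,850 + 4,300+630 + 1,470 = 44,250 kg.
Stage 1: m₀ = 44,250 kg, m_f = 44,250 − 35,000 = 9,250 kg; Δv = 311×9.80665×ln(4.784) = 3049.9×1.5652 ≈ 4774 m/s.
Stage 2: m₀ = 6,400 kg, m_f = 6,400 − 4,300 = 2,100 kg; Δv = 274×9.80665×ln(3.048) = 2687.0×1.1144 ≈ 2994 m/s.
Total Δv = 4774 + 2994 = 7768 m/s.

Δv ≈ 7770 m/s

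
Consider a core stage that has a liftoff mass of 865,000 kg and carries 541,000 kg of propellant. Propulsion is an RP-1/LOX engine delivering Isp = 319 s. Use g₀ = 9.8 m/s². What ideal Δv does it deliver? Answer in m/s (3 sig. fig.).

v_e = Isp · g₀ = 319 × 9.8 = 3126.2 m/s.
m_f = m₀ − m_prop = 865,000 − 541,000 = 324,000 kg.
From the ideal rocket equation, Δv = v_e · ln(m₀/m_f) = 3126.2 × ln(2.67) = 3126.2 × 0.9820 ≈ 3069.9 m/s.

Δv ≈ 3070 m/s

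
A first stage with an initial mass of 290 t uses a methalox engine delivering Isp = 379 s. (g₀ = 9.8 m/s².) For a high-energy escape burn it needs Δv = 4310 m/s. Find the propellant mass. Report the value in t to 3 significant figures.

propellant mass ≈ 199 t

v_e = Isp · g₀ = 379 × 9.8 = 3714.2 m/s.
m₀/m_f = exp(Δv / v_e) = exp(4310 / 3714.2) = exp(1.1604) = 3.1912.
m_f = 290 / 3.1912 = 90.8749 t, so propellant = m₀ − m_f = 290 − 90.8749 = 199.1251 t.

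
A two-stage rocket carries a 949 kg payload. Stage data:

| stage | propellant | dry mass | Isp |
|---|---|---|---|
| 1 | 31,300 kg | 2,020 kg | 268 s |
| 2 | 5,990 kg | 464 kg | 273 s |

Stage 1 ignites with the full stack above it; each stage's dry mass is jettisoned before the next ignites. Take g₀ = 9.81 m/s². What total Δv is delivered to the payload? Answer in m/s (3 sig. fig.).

Δv ≈ 8280 m/s

Ignition mass of stage 1 = 31,300+2,020 + 5,990+464 + 949 = 40,723 kg.
Stage 1: m₀ = 40,723 kg, m_f = 40,723 − 31,300 = 9,423 kg; Δv = 268×9.81×ln(4.322) = 2629.1×1.4636 ≈ 3848 m/s.
Stage 2: m₀ = 7,403 kg, m_f = 7,403 − 5,990 = 1,413 kg; Δv = 273×9.81×ln(5.239) = 2678.1×1.6562 ≈ 4435 m/s.
Total Δv = 3848 + 4435 = 8283 m/s.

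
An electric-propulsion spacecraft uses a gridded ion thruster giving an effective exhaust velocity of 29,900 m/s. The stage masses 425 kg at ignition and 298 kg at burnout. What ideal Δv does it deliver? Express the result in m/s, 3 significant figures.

Using Δv = v_e ln(m₀/m_f): Δv = v_e · ln(m₀/m_f) = 29900.0 × ln(1.426) = 29900.0 × 0.3550 ≈ 10614.4 m/s.

Δv ≈ 10600 m/s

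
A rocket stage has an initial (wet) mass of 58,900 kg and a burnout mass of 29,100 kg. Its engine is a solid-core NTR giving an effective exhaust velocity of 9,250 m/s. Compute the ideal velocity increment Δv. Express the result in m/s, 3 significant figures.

Δv ≈ 6520 m/s

From the ideal rocket equation, Δv = v_e · ln(m₀/m_f) = 9250.0 × ln(2.024) = 9250.0 × 0.7051 ≈ 6522.2 m/s.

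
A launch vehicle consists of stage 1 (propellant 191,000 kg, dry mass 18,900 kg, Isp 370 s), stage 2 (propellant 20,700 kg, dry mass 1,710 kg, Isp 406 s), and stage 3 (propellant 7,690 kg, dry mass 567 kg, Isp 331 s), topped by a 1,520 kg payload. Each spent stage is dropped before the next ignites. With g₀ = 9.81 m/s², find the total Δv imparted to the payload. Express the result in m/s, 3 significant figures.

Δv ≈ 14800 m/s

Ignition mass of stage 1 = 191,000+18,900 + 20,700+1,710 + 7,690+567 + 1,520 = 242,087 kg.
Stage 1: m₀ = 242,087 kg, m_f = 242,087 − 191,000 = 51,087 kg; Δv = 370×9.81×ln(4.739) = 3629.7×1.5558 ≈ 5647 m/s.
Stage 2: m₀ = 32,187 kg, m_f = 32,187 − 20,700 = 11,487 kg; Δv = 406×9.81×ln(2.802) = 3982.9×1.0303 ≈ 4104 m/s.
Stage 3: m₀ = 9,777 kg, m_f = 9,777 − 7,690 = 2,087 kg; Δv = 331×9.81×ln(4.685) = 3247.1×1.5443 ≈ 5015 m/s.
Total Δv = 5647 + 4104 + 5015 = 14766 m/s.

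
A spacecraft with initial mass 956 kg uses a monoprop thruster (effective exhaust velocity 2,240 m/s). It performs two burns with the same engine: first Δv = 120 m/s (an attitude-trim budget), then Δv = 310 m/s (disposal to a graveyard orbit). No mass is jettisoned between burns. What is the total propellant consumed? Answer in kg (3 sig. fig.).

After the first burn: m = 956 × exp(−120/2240.0) = 956 × 0.94784 = 906.135 kg.
After the second burn: m = 906.135 × exp(−310/2240.0) = 906.135 × 0.87076 = 789.026 kg.
Total propellant = m₀ − m_final = 956 − 789.026 = 166.974 kg.

total propellant consumed ≈ 167 kg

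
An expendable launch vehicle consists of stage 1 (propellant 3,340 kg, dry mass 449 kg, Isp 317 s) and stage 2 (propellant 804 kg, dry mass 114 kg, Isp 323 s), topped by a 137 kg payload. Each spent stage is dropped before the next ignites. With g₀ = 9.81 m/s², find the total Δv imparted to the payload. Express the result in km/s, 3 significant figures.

Ignition mass of stage 1 = 3,340+449 + 804+114 + 137 = 4,844 kg.
Stage 1: m₀ = 4,844 kg, m_f = 4,844 − 3,340 = 1,504 kg; Δv = 317×9.81×ln(3.221) = 3109.8×1.1696 ≈ 3637 m/s.
Stage 2: m₀ = 1,055 kg, m_f = 1,055 − 804 = 251 kg; Δv = 323×9.81×ln(4.203) = 3168.6×1.4358 ≈ 4550 m/s.
Total Δv = 3637 + 4550 = 8187 m/s.

Δv ≈ 8.19 km/s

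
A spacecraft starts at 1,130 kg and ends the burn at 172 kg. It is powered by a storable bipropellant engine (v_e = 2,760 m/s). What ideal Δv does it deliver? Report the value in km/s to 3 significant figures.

Δv ≈ 5.20 km/s

Δv = v_e · ln(m₀/m_f) = 2760.0 × ln(6.57) = 2760.0 × 1.8825 ≈ 5195.6 m/s.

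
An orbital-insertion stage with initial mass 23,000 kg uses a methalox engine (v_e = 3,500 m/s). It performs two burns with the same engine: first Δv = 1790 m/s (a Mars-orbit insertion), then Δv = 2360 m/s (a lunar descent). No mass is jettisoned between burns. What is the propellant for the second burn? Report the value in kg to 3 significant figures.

After the first burn: m = 23000 × exp(−1790/3500.0) = 23000 × 0.59964 = 13,791.7 kg.
After the second burn: m = 13,791.7 × exp(−2360/3500.0) = 13,791.7 × 0.50952 = 7,027.15 kg.
Second-burn propellant = 13,791.7 − 7,027.15 = 6,764.55 kg.

propellant for the second burn ≈ 6760 kg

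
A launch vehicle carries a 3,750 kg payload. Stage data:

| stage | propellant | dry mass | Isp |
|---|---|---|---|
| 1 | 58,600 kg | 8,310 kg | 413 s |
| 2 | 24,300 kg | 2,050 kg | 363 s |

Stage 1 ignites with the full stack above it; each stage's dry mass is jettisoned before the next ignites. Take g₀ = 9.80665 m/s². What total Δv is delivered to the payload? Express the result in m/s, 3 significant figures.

Ignition mass of stage 1 = 58,600+8,310 + 24,300+2,050 + 3,750 = 97,010 kg.
Stage 1: m₀ = 97,010 kg, m_f = 97,010 − 58,600 = 38,410 kg; Δv = 413×9.80665×ln(2.526) = 4050.1×0.9265 ≈ 3752 m/s.
Stage 2: m₀ = 30,100 kg, m_f = 30,100 − 24,300 = 5,800 kg; Δv = 363×9.80665×ln(5.19) = 3559.8×1.6467 ≈ 5862 m/s.
Total Δv = 3752 + 5862 = 9614 m/s.

Δv ≈ 9610 m/s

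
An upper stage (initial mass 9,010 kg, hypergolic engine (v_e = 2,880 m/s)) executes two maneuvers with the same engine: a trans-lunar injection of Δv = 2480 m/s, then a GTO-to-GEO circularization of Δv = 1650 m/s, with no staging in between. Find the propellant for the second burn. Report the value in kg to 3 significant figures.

After the first burn: m = 9010 × exp(−2480/2880.0) = 9010 × 0.42269 = 3,808.44 kg.
After the second burn: m = 3,808.44 × exp(−1650/2880.0) = 3,808.44 × 0.56388 = 2,147.5 kg.
Second-burn propellant = 3,808.44 − 2,147.5 = 1,660.94 kg.

propellant for the second burn ≈ 1660 kg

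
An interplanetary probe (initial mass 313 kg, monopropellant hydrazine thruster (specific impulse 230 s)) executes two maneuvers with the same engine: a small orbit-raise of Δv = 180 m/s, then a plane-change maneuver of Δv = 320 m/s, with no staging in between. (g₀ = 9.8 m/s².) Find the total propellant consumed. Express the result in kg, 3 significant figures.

total propellant consumed ≈ 62.3 kg

v_e = Isp · g₀ = 230 × 9.8 = 2254.0 m/s.
After the first burn: m = 313 × exp(−180/2254.0) = 313 × 0.92325 = 288.977 kg.
After the second burn: m = 288.977 × exp(−320/2254.0) = 288.977 × 0.86765 = 250.731 kg.
Total propellant = m₀ − m_final = 313 − 250.731 = 62.269 kg.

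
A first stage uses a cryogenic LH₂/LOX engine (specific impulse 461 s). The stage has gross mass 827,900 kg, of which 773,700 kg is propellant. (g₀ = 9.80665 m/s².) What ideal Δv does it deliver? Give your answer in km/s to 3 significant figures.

Δv ≈ 12.3 km/s

v_e = Isp · g₀ = 461 × 9.80665 = 4520.9 m/s.
m_f = m₀ − m_prop = 827,900 − 773,700 = 54,200 kg.
Rocket equation: Δv = v_e · ln(m₀/m_f) = 4520.9 × ln(15.27) = 4520.9 × 2.7262 ≈ 12324.8 m/s.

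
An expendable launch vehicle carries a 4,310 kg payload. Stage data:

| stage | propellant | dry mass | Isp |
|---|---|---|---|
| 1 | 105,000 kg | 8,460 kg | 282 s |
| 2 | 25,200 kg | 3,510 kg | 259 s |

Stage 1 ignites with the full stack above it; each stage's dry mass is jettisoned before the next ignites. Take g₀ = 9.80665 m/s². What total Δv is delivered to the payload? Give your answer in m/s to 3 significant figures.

Δv ≈ 7150 m/s

Ignition mass of stage 1 = 105,000+8,460 + 25,200+3,510 + 4,310 = 146,480 kg.
Stage 1: m₀ = 146,480 kg, m_f = 146,480 − 105,000 = 41,480 kg; Δv = 282×9.80665×ln(3.531) = 2765.5×1.2617 ≈ 3489 m/s.
Stage 2: m₀ = 33,020 kg, m_f = 33,020 − 25,200 = 7,820 kg; Δv = 259×9.80665×ln(4.223) = 2539.9×1.4404 ≈ 3659 m/s.
Total Δv = 3489 + 3659 = 7148 m/s.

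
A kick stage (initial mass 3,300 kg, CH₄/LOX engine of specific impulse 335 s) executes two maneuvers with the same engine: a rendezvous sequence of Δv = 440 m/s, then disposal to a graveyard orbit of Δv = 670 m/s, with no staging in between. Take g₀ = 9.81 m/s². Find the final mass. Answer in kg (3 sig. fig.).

v_e = Isp · g₀ = 335 × 9.81 = 3286.4 m/s.
After the first burn: m = 3300 × exp(−440/3286.4) = 3300 × 0.87469 = 2,886.48 kg.
After the second burn: m = 2,886.48 × exp(−670/3286.4) = 2,886.48 × 0.81557 = 2,354.13 kg.

final mass ≈ 2350 kg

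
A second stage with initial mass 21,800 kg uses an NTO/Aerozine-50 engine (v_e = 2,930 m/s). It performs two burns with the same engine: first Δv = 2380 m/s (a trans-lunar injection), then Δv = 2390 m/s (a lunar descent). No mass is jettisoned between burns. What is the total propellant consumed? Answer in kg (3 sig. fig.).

total propellant consumed ≈ 17500 kg

After the first burn: m = 21800 × exp(−2380/2930.0) = 21800 × 0.44384 = 9,675.71 kg.
After the second burn: m = 9,675.71 × exp(−2390/2930.0) = 9,675.71 × 0.44233 = 4,279.86 kg.
Total propellant = m₀ − m_final = 21800 − 4,279.86 = 17,520.14 kg.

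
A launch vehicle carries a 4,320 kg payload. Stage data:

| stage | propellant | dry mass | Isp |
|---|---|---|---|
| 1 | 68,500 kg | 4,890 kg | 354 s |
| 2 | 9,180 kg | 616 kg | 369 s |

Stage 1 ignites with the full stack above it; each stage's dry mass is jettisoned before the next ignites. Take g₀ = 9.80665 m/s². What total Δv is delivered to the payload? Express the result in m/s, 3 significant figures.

Ignition mass of stage 1 = 68,500+4,890 + 9,180+616 + 4,320 = 87,506 kg.
Stage 1: m₀ = 87,506 kg, m_f = 87,506 − 68,500 = 19,006 kg; Δv = 354×9.80665×ln(4.604) = 3471.6×1.5270 ≈ 5301 m/s.
Stage 2: m₀ = 14,116 kg, m_f = 14,116 − 9,180 = 4,936 kg; Δv = 369×9.80665×ln(2.86) = 3618.7×1.0508 ≈ 3802 m/s.
Total Δv = 5301 + 3802 = 9103 m/s.

Δv ≈ 9100 m/s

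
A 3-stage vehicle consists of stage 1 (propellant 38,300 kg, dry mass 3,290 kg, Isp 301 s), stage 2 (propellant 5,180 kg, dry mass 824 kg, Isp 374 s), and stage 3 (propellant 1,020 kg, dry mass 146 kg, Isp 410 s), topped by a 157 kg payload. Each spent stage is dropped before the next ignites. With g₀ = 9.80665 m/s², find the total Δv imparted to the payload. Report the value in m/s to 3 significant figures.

Δv ≈ 14900 m/s

Ignition mass of stage 1 = 38,300+3,290 + 5,180+824 + 1,020+146 + 157 = 48,917 kg.
Stage 1: m₀ = 48,917 kg, m_f = 48,917 − 38,300 = 10,617 kg; Δv = 301×9.80665×ln(4.607) = 2951.8×1.5277 ≈ 4509 m/s.
Stage 2: m₀ = 7,327 kg, m_f = 7,327 − 5,180 = 2,147 kg; Δv = 374×9.80665×ln(3.413) = 3667.7×1.2275 ≈ 4502 m/s.
Stage 3: m₀ = 1,323 kg, m_f = 1,323 − 1,020 = 303 kg; Δv = 410×9.80665×ln(4.366) = 4020.7×1.4739 ≈ 5926 m/s.
Total Δv = 4509 + 4502 + 5926 = 14937 m/s.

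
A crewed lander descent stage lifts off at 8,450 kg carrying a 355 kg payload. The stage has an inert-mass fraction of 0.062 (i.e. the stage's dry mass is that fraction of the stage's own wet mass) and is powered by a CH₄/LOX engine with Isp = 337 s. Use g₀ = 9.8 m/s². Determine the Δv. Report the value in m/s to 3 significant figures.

Δv ≈ 7560 m/s

Stage wet mass = m₀ − payload = 8,450 − 355 = 8,095 kg.
Stage dry mass = ε × stage wet mass = 0.062 × 8,095 = 501.89 kg.
Burnout mass m_f = stage dry + payload = 501.89 + 355 = 856.89 kg.
v_e = Isp · g₀ = 337 × 9.8 = 3302.6 m/s.
By the Tsiolkovsky rocket equation, Δv = v_e · ln(8,450/856.89) = 3302.6 × ln(9.861) = 3302.6 × 2.2886 ≈ 7558 m/s.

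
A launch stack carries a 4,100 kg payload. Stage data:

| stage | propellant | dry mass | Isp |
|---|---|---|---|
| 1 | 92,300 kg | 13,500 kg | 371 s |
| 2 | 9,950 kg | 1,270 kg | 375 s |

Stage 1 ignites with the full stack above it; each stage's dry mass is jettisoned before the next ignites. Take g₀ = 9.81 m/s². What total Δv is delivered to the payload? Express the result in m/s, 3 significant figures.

Ignition mass of stage 1 = 92,300+13,500 + 9,950+1,270 + 4,100 = 121,120 kg.
Stage 1: m₀ = 121,120 kg, m_f = 121,120 − 92,300 = 28,820 kg; Δv = 371×9.81×ln(4.203) = 3639.5×1.4357 ≈ 5225 m/s.
Stage 2: m₀ = 15,320 kg, m_f = 15,320 − 9,950 = 5,370 kg; Δv = 375×9.81×ln(2.853) = 3678.8×1.0483 ≈ 3857 m/s.
Total Δv = 5225 + 3857 = 9082 m/s.

Δv ≈ 9080 m/s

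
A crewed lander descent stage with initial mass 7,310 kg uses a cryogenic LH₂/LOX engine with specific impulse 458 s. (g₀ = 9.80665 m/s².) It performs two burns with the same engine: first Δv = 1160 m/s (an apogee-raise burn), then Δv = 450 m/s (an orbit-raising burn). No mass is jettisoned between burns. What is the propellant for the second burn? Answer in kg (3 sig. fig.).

v_e = Isp · g₀ = 458 × 9.80665 = 4491.4 m/s.
After the first burn: m = 7310 × exp(−1160/4491.4) = 7310 × 0.77239 = 5,646.17 kg.
After the second burn: m = 5,646.17 × exp(−450/4491.4) = 5,646.17 × 0.90467 = 5,107.92 kg.
Second-burn propellant = 5,646.17 − 5,107.92 = 538.25 kg.

propellant for the second burn ≈ 538 kg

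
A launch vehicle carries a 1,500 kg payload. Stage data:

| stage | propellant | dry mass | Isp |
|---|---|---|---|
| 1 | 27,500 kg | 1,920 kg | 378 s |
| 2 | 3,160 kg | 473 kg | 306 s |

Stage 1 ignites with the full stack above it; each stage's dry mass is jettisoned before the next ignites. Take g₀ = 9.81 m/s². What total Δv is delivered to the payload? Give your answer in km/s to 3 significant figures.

Δv ≈ 8.76 km/s

Ignition mass of stage 1 = 27,500+1,920 + 3,160+473 + 1,500 = 34,553 kg.
Stage 1: m₀ = 34,553 kg, m_f = 34,553 − 27,500 = 7,053 kg; Δv = 378×9.81×ln(4.899) = 3708.2×1.5890 ≈ 5892 m/s.
Stage 2: m₀ = 5,133 kg, m_f = 5,133 − 3,160 = 1,973 kg; Δv = 306×9.81×ln(2.602) = 3001.9×0.9561 ≈ 2870 m/s.
Total Δv = 5892 + 2870 = 8762 m/s.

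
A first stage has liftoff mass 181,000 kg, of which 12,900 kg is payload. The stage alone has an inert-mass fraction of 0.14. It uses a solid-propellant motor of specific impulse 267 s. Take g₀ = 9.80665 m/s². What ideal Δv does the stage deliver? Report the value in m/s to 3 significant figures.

Stage wet mass = m₀ − payload = 181,000 − 12,900 = 168,100 kg.
Stage dry mass = ε × stage wet mass = 0.14 × 168,100 = 23,534 kg.
Burnout mass m_f = stage dry + payload = 23,534 + 12,900 = 36,434 kg.
v_e = Isp · g₀ = 267 × 9.80665 = 2618.4 m/s.
From the ideal rocket equation, Δv = v_e · ln(181,000/36,434) = 2618.4 × ln(4.968) = 2618.4 × 1.6030 ≈ 4197 m/s.

Δv ≈ 4200 m/s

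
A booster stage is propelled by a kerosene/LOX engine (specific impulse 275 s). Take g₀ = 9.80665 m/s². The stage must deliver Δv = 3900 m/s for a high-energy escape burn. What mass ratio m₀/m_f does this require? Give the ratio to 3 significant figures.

mass ratio ≈ 4.25

v_e = Isp · g₀ = 275 × 9.80665 = 2696.8 m/s.
By the Tsiolkovsky rocket equation, m₀/m_f = exp(Δv / v_e) = exp(3900 / 2696.8) = exp(1.4461) = 4.2467.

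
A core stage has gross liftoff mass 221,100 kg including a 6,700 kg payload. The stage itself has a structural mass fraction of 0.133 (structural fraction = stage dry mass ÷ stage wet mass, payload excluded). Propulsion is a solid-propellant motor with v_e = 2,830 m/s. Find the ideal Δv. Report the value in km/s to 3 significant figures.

Stage wet mass = m₀ − payload = 221,100 − 6,700 = 214,400 kg.
Stage dry mass = ε × stage wet mass = 0.133 × 214,400 = 28,515.2 kg.
Burnout mass m_f = stage dry + payload = 28,515.2 + 6,700 = 35,215.2 kg.
Δv = v_e · ln(221,100/35,215.2) = 2830.0 × ln(6.279) = 2830.0 × 1.8371 ≈ 5199 m/s.

Δv ≈ 5.20 km/s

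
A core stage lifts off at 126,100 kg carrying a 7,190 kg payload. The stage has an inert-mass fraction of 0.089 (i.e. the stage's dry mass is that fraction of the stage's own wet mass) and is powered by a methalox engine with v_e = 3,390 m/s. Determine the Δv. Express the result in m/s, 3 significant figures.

Δv ≈ 6640 m/s

Stage wet mass = m₀ − payload = 126,100 − 7,190 = 118,910 kg.
Stage dry mass = ε × stage wet mass = 0.089 × 118,910 = 10,583 kg.
Burnout mass m_f = stage dry + payload = 10,583 + 7,190 = 17,773 kg.
Using Δv = v_e ln(m₀/m_f): Δv = v_e · ln(126,100/17,773) = 3390.0 × ln(7.095) = 3390.0 × 1.9594 ≈ 6642 m/s.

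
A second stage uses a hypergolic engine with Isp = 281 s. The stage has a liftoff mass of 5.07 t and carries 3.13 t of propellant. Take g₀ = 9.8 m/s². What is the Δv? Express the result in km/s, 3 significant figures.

v_e = Isp · g₀ = 281 × 9.8 = 2753.8 m/s.
m_f = m₀ − m_prop = 5.07 − 3.13 = 1.94 t.
Δv = v_e · ln(m₀/m_f) = 2753.8 × ln(2.613) = 2753.8 × 0.9607 ≈ 2645.4 m/s.

Δv ≈ 2.65 km/s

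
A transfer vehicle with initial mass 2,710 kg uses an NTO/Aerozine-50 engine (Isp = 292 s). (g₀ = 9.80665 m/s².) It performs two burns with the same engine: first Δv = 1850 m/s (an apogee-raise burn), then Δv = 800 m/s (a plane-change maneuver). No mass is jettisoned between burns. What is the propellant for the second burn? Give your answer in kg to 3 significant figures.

v_e = Isp · g₀ = 292 × 9.80665 = 2863.5 m/s.
After the first burn: m = 2710 × exp(−1850/2863.5) = 2710 × 0.52411 = 1,420.34 kg.
After the second burn: m = 1,420.34 × exp(−800/2863.5) = 1,420.34 × 0.75626 = 1,074.15 kg.
Second-burn propellant = 1,420.34 − 1,074.15 = 346.19 kg.

propellant for the second burn ≈ 346 kg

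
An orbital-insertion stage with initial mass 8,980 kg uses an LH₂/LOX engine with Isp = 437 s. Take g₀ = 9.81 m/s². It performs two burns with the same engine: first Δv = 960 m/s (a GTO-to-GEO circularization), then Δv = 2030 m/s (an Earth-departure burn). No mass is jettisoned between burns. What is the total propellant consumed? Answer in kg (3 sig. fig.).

v_e = Isp · g₀ = 437 × 9.81 = 4287.0 m/s.
After the first burn: m = 8980 × exp(−960/4287.0) = 8980 × 0.79937 = 7,178.34 kg.
After the second burn: m = 7,178.34 × exp(−2030/4287.0) = 7,178.34 × 0.62280 = 4,470.67 kg.
Total propellant = m₀ − m_final = 8980 − 4,470.67 = 4,509.33 kg.

total propellant consumed ≈ 4510 kg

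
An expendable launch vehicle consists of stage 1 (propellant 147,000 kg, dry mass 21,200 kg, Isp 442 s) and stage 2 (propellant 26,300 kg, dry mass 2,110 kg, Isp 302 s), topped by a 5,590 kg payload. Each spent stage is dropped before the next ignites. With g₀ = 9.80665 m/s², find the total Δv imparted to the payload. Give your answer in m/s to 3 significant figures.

Ignition mass of stage 1 = 147,000+21,200 + 26,300+2,110 + 5,590 = 202,200 kg.
Stage 1: m₀ = 202,200 kg, m_f = 202,200 − 147,000 = 55,200 kg; Δv = 442×9.80665×ln(3.663) = 4334.5×1.2983 ≈ 5628 m/s.
Stage 2: m₀ = 34,000 kg, m_f = 34,000 − 26,300 = 7,700 kg; Δv = 302×9.80665×ln(4.416) = 2961.6×1.4851 ≈ 4398 m/s.
Total Δv = 5628 + 4398 = 10026 m/s.

Δv ≈ 10000 m/s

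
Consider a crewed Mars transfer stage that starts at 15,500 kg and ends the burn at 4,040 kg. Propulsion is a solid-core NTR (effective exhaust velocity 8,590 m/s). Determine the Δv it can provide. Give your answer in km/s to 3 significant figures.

Using Δv = v_e ln(m₀/m_f): Δv = v_e · ln(m₀/m_f) = 8590.0 × ln(3.837) = 8590.0 × 1.3446 ≈ 11550.1 m/s.

Δv ≈ 11.6 km/s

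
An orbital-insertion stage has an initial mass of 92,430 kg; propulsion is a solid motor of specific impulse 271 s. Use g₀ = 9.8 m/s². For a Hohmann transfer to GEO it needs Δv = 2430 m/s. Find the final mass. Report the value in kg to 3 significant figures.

final mass ≈ 37000 kg

v_e = Isp · g₀ = 271 × 9.8 = 2655.8 m/s.
m₀/m_f = exp(Δv / v_e) = exp(2430 / 2655.8) = exp(0.9150) = 2.4967.
m_f = m₀ / 2.4967 = 92,430 / 2.4967 = 37,020.9 kg.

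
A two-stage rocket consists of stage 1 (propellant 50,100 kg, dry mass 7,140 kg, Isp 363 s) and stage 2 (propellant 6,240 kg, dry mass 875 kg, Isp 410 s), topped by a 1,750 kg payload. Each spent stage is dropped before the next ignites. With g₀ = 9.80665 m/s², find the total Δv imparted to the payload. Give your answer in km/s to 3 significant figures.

Ignition mass of stage 1 = 50,100+7,140 + 6,240+875 + 1,750 = 66,105 kg.
Stage 1: m₀ = 66,105 kg, m_f = 66,105 − 50,100 = 16,005 kg; Δv = 363×9.80665×ln(4.13) = 3559.8×1.4183 ≈ 5049 m/s.
Stage 2: m₀ = 8,865 kg, m_f = 8,865 − 6,240 = 2,625 kg; Δv = 410×9.80665×ln(3.377) = 4020.7×1.2170 ≈ 4893 m/s.
Total Δv = 5049 + 4893 = 9942 m/s.

Δv ≈ 9.94 km/s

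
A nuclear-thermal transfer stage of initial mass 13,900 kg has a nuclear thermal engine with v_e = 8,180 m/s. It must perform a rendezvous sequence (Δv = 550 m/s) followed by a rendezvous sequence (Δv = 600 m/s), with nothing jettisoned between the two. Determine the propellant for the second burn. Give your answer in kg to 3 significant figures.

propellant for the second burn ≈ 919 kg

After the first burn: m = 13900 × exp(−550/8180.0) = 13900 × 0.93497 = 12,996.1 kg.
After the second burn: m = 12,996.1 × exp(−600/8180.0) = 12,996.1 × 0.92928 = 12,077 kg.
Second-burn propellant = 12,996.1 − 12,077 = 919.1 kg.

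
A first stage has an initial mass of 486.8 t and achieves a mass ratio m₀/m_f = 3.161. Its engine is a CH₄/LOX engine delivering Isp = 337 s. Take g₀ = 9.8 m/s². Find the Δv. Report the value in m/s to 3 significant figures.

Δv ≈ 3800 m/s

v_e = Isp · g₀ = 337 × 9.8 = 3302.6 m/s.
From the ideal rocket equation, Δv = v_e · ln(3.161) = 3302.6 × 1.1509 ≈ 3800.9 m/s.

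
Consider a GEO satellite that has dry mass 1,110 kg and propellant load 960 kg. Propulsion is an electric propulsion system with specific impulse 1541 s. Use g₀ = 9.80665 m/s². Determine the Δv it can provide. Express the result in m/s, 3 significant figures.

Δv ≈ 9420 m/s

v_e = Isp · g₀ = 1541 × 9.80665 = 15112.0 m/s.
m₀ = m_dry + m_prop = 1,110 + 960 = 2,070 kg.
By the Tsiolkovsky rocket equation, Δv = v_e · ln(m₀/m_f) = 15112.0 × ln(1.865) = 15112.0 × 0.6232 ≈ 9417.7 m/s.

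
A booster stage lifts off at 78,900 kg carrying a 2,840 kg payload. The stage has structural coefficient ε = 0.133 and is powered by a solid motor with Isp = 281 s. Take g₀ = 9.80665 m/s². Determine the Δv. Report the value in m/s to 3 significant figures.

Δv ≈ 4980 m/s

Stage wet mass = m₀ − payload = 78,900 − 2,840 = 76,060 kg.
Stage dry mass = ε × stage wet mass = 0.133 × 76,060 = 10,116 kg.
Burnout mass m_f = stage dry + payload = 10,116 + 2,840 = 12,956 kg.
v_e = Isp · g₀ = 281 × 9.80665 = 2755.7 m/s.
By the Tsiolkovsky rocket equation, Δv = v_e · ln(78,900/12,956) = 2755.7 × ln(6.09) = 2755.7 × 1.8066 ≈ 4978 m/s.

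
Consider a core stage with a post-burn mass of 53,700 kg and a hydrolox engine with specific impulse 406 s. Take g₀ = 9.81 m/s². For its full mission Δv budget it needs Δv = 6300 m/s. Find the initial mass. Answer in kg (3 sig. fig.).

initial mass ≈ 261000 kg

v_e = Isp · g₀ = 406 × 9.81 = 3982.9 m/s.
Rocket equation: m₀/m_f = exp(Δv / v_e) = exp(6300 / 3982.9) = exp(1.5818) = 4.8636.
m₀ = m_f × 4.8636 = 53,700 × 4.8636 = 261,175 kg.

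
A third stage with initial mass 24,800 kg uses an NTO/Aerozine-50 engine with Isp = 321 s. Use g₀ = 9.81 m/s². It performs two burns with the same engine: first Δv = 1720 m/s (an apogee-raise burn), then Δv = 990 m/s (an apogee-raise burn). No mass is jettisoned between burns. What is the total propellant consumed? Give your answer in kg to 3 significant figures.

v_e = Isp · g₀ = 321 × 9.81 = 3149.0 m/s.
After the first burn: m = 24800 × exp(−1720/3149.0) = 24800 × 0.57914 = 14,362.7 kg.
After the second burn: m = 14,362.7 × exp(−990/3149.0) = 14,362.7 × 0.73024 = 10,488.2 kg.
Total propellant = m₀ − m_final = 24800 − 10,488.2 = 14,311.8 kg.

total propellant consumed ≈ 14300 kg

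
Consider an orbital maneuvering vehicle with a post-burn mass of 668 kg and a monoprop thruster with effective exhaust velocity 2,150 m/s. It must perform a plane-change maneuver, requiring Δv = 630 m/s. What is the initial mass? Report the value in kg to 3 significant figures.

By the Tsiolkovsky rocket equation, m₀/m_f = exp(Δv / v_e) = exp(630 / 2150.0) = exp(0.2930) = 1.3405.
m₀ = m_f × 1.3405 = 668 × 1.3405 = 895.454 kg.

initial mass ≈ 895 kg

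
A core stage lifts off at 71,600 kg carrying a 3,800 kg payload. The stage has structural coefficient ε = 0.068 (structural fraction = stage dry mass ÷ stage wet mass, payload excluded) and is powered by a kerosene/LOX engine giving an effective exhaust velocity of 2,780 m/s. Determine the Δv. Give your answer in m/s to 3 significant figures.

Δv ≈ 5950 m/s

Stage wet mass = m₀ − payload = 71,600 − 3,800 = 67,800 kg.
Stage dry mass = ε × stage wet mass = 0.068 × 67,800 = 4,610.4 kg.
Burnout mass m_f = stage dry + payload = 4,610.4 + 3,800 = 8,410.4 kg.
By the Tsiolkovsky rocket equation, Δv = v_e · ln(71,600/8,410.4) = 2780.0 × ln(8.513) = 2780.0 × 2.1416 ≈ 5954 m/s.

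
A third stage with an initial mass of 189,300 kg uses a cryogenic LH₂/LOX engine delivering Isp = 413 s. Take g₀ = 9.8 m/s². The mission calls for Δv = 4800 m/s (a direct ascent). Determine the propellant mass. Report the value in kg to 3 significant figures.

propellant mass ≈ 131000 kg

v_e = Isp · g₀ = 413 × 9.8 = 4047.4 m/s.
Using Δv = v_e ln(m₀/m_f): m₀/m_f = exp(Δv / v_e) = exp(4800 / 4047.4) = exp(1.1859) = 3.2738.
m_f = 189,300 / 3.2738 = 57,822.7 kg, so propellant = m₀ − m_f = 189,300 − 57,822.7 = 131,477.3 kg.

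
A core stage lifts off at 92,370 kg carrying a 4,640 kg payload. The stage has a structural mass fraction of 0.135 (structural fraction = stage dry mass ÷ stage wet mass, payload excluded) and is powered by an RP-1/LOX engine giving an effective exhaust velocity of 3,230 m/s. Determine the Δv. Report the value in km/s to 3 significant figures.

Stage wet mass = m₀ − payload = 92,370 − 4,640 = 87,730 kg.
Stage dry mass = ε × stage wet mass = 0.135 × 87,730 = 11,843.6 kg.
Burnout mass m_f = stage dry + payload = 11,843.6 + 4,640 = 16,483.6 kg.
By the Tsiolkovsky rocket equation, Δv = v_e · ln(92,370/16,483.6) = 3230.0 × ln(5.604) = 3230.0 × 1.7234 ≈ 5567 m/s.

Δv ≈ 5.57 km/s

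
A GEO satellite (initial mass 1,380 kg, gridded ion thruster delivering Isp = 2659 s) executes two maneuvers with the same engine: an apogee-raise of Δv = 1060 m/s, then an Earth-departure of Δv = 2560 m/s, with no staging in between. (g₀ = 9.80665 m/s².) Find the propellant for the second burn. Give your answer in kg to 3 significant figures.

v_e = Isp · g₀ = 2659 × 9.80665 = 26075.9 m/s.
After the first burn: m = 1380 × exp(−1060/26075.9) = 1380 × 0.96016 = 1,325.02 kg.
After the second burn: m = 1,325.02 × exp(−2560/26075.9) = 1,325.02 × 0.90649 = 1,201.12 kg.
Second-burn propellant = 1,325.02 − 1,201.12 = 123.9 kg.

propellant for the second burn ≈ 124 kg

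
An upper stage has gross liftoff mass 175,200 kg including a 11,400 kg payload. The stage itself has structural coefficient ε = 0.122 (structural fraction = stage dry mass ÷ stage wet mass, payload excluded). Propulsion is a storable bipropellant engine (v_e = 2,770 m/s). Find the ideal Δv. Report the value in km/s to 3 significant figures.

Δv ≈ 4.76 km/s

Stage wet mass = m₀ − payload = 175,200 − 11,400 = 163,800 kg.
Stage dry mass = ε × stage wet mass = 0.122 × 163,800 = 19,983.6 kg.
Burnout mass m_f = stage dry + payload = 19,983.6 + 11,400 = 31,383.6 kg.
Using Δv = v_e ln(m₀/m_f): Δv = v_e · ln(175,200/31,383.6) = 2770.0 × ln(5.583) = 2770.0 × 1.7196 ≈ 4763 m/s.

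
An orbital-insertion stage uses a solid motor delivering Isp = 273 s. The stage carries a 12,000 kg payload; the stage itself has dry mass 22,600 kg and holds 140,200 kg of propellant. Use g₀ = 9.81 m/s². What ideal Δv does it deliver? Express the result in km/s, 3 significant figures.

Δv ≈ 4.34 km/s

v_e = Isp · g₀ = 273 × 9.81 = 2678.1 m/s.
m₀ = payload + dry + propellant = 12,000 + 22,600 + 140,200 = 174,800 kg.
m_f = payload + dry = 12,000 + 22,600 = 34,600 kg.
From the ideal rocket equation, Δv = v_e · ln(m₀/m_f) = 2678.1 × ln(5.052) = 2678.1 × 1.6198 ≈ 4338.0 m/s.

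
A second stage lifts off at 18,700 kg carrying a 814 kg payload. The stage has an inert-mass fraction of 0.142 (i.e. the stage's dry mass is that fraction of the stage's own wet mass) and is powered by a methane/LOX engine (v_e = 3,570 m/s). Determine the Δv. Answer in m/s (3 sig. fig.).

Stage wet mass = m₀ − payload = 18,700 − 814 = 17,886 kg.
Stage dry mass = ε × stage wet mass = 0.142 × 17,886 = 2,539.81 kg.
Burnout mass m_f = stage dry + payload = 2,539.81 + 814 = 3,353.81 kg.
Δv = v_e · ln(18,700/3,353.81) = 3570.0 × ln(5.576) = 3570.0 × 1.7184 ≈ 6135 m/s.

Δv ≈ 6130 m/s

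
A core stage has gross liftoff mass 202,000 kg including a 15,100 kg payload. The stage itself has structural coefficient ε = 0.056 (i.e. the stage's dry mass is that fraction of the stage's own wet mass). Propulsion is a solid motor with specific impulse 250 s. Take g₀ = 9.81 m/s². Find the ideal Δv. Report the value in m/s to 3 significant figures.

Δv ≈ 5070 m/s

Stage wet mass = m₀ − payload = 202,000 − 15,100 = 186,900 kg.
Stage dry mass = ε × stage wet mass = 0.056 × 186,900 = 10,466.4 kg.
Burnout mass m_f = stage dry + payload = 10,466.4 + 15,100 = 25,566.4 kg.
v_e = Isp · g₀ = 250 × 9.81 = 2452.5 m/s.
From the ideal rocket equation, Δv = v_e · ln(202,000/25,566.4) = 2452.5 × ln(7.901) = 2452.5 × 2.0670 ≈ 5069 m/s.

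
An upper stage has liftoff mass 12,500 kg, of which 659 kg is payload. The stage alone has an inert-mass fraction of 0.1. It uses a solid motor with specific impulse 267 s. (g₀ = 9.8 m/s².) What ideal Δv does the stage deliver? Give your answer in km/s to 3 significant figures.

Δv ≈ 5.01 km/s

Stage wet mass = m₀ − payload = 12,500 − 659 = 11,841 kg.
Stage dry mass = ε × stage wet mass = 0.1 × 11,841 = 1,184.1 kg.
Burnout mass m_f = stage dry + payload = 1,184.1 + 659 = 1,843.1 kg.
v_e = Isp · g₀ = 267 × 9.8 = 2616.6 m/s.
Δv = v_e · ln(12,500/1,843.1) = 2616.6 × ln(6.782) = 2616.6 × 1.9143 ≈ 5009 m/s.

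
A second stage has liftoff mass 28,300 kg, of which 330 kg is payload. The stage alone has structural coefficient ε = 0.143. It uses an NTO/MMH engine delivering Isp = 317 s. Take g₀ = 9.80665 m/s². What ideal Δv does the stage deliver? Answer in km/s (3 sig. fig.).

Δv ≈ 5.84 km/s

Stage wet mass = m₀ − payload = 28,300 − 330 = 27,970 kg.
Stage dry mass = ε × stage wet mass = 0.143 × 27,970 = 3,999.71 kg.
Burnout mass m_f = stage dry + payload = 3,999.71 + 330 = 4,329.71 kg.
v_e = Isp · g₀ = 317 × 9.80665 = 3108.7 m/s.
Rocket equation: Δv = v_e · ln(28,300/4,329.71) = 3108.7 × ln(6.536) = 3108.7 × 1.8774 ≈ 5836 m/s.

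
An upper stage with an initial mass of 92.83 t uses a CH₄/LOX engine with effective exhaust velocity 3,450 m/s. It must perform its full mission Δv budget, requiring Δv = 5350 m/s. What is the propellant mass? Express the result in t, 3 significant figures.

propellant mass ≈ 73.1 t

m₀/m_f = exp(Δv / v_e) = exp(5350 / 3450.0) = exp(1.5507) = 4.7149.
m_f = 92.83 / 4.7149 = 19.6886 t, so propellant = m₀ − m_f = 92.83 − 19.6886 = 73.1414 t.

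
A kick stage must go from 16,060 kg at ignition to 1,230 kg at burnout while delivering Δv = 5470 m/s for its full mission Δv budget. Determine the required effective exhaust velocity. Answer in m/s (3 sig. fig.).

v_e ≈ 2130 m/s

ln(m₀/m_f) = ln(16060/1230) = ln(13.06) = 2.5693.
By the Tsiolkovsky rocket equation, v_e = Δv / ln(m₀/m_f) = 5470 / 2.5693 = 2129.0 m/s.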